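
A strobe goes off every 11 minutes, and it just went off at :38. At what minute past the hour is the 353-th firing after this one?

21

353·11 = 3883.
Dividing 3883 by 60 gives quotient 64 and remainder 43.
(38 + 43) mod 60 = 21.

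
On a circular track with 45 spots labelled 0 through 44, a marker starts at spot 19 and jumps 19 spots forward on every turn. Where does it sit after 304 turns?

304·19 = 5776.
5776 − 128·45 = 16, so 5776 ≡ 16 (mod 45).
(19 + 16) mod 45 = 35.

35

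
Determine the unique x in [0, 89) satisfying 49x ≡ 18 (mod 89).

The inverse of 49 mod 89 is 20 (since 49·20 = 980 ≡ 1).
Multiplying both sides by 20: x ≡ 20·18 = 360 ≡ 4 (mod 89).

4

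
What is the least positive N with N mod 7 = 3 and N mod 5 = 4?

Since 5·3 ≡ 1 (mod 7), take x = 4 + 5·((3−4)·3 mod 7) = 4 + 5·4 = 24.
Check: 24 mod 7 = 3, 24 mod 5 = 4.

24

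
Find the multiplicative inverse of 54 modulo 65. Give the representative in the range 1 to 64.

59

65 = 1·54 + 11
54 = 4·11 + 10
11 = 1·10 + 1
10 = 10·1 + 0
Back-substituting gives 54·59 ≡ 1 (mod 65).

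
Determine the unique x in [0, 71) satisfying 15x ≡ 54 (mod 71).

15⁻¹ ≡ 19 (mod 71) because 15·19 = 285 = 4·71 + 1.
Multiplying both sides by 19: x ≡ 19·54 = 1026 ≡ 32 (mod 71).

32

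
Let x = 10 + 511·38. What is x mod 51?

48

511·38 = 19418.
19418 − 380·51 = 38, so 19418 ≡ 38 (mod 51).
(10 + 38) mod 51 = 48.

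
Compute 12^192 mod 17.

Square-and-reduce mod 17: 12^1≡12, 12^2≡8, 12^4≡13, 12^8≡16, 12^16≡1, 12^32≡1, 12^64≡1, 12^128≡1.
Since 192 = 64 + 128 in binary, 12^192 ≡ 1·1 ≡ 1 (mod 17).

1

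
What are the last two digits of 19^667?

39

Successive squares of 19 mod 100: 19^1≡19, 19^2≡61, 19^4≡21, 19^8≡41, 19^16≡81, 19^32≡61, 19^64≡21, 19^128≡41, 19^256≡81, 19^512≡61.
Since 667 = 1 + 2 + 8 + 16 + 128 + 512 in binary, 19^667 ≡ 19·61·41·81·41·61 ≡ 39 (mod 100).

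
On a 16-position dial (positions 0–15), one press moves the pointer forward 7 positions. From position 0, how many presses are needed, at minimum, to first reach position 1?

7

16 = 2·7 + 2
7 = 3·2 + 1
2 = 2·1 + 0
Back-substituting gives 7·7 ≡ 1 (mod 16).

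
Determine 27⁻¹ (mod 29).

27·14 = 378 = 13·29 + 1, so 27⁻¹ ≡ 14 (mod 29).

14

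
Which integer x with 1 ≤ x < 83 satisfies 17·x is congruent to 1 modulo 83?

83 = 4·17 + 15
17 = 1·15 + 2
15 = 7·2 + 1
2 = 2·1 + 0
Back-substituting gives 17·44 ≡ 1 (mod 83).

44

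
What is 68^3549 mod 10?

Last digits of 8^n: 8, 4, 2, 6 (period 4).
3549 leaves remainder 1 on division by 4, so 68^3549 ends in 8.

8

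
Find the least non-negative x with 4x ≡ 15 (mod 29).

4⁻¹ ≡ 22 (mod 29) because 4·22 = 88 = 3·29 + 1.
Multiplying both sides by 22: x ≡ 22·15 = 330 ≡ 11 (mod 29).
Check: 4·11 = 44 = 1·29 + 15.

11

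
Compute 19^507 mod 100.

39

By repeated squaring mod 100: 19^1≡19, 19^2≡61, 19^4≡21, 19^8≡41, 19^16≡81, 19^32≡61, 19^64≡21, 19^128≡41, 19^256≡81.
507 = 1 + 2 + 8 + 16 + 32 + 64 + 128 + 256, so 19^507 ≡ 19·61·41·81·61·21·41·81 ≡ 39 (mod 100).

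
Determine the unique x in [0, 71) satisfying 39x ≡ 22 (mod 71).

57

The inverse of 39 mod 71 is 51 (since 39·51 = 1989 ≡ 1).
So x ≡ 51·22 = 1122 ≡ 57 (mod 71).
Check: 39·57 = 2223 = 31·71 + 22.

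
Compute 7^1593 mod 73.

Square-and-reduce mod 73: 7^1≡7, 7^2≡49, 7^4≡65, 7^8≡64, 7^16≡8, 7^32≡64, 7^64≡8, 7^128≡64, 7^256≡8, 7^512≡64, 7^1024≡8.
Since 1593 = 1 + 8 + 16 + 32 + 512 + 1024 in binary, 7^1593 ≡ 7·64·8·64·64·8 ≡ 10 (mod 73).

10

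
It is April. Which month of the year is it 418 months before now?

June

Dividing 418 by 12 gives quotient 34 and remainder 10.
April − 10 months → June.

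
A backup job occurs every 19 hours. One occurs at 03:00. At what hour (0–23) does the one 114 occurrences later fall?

114·19 = 2166.
2166 mod 24 = 6 (since 90·24 = 2160).
(3 + 6) mod 24 = 9.

9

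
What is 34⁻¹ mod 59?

33

59 = 1·34 + 25
34 = 1·25 + 9
25 = 2·9 + 7
9 = 1·7 + 2
7 = 3·2 + 1
2 = 2·1 + 0
Back-substituting gives 34·33 ≡ 1 (mod 59).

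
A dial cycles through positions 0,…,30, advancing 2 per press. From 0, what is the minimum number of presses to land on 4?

2

The inverse of 2 mod 31 is 16 (since 2·16 = 32 ≡ 1).
So x ≡ 16·4 = 64 ≡ 2 (mod 31).
Check: 2·2 = 4 = 0·31 + 4.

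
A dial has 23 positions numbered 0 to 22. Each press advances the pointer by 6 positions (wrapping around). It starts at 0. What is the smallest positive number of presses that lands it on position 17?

22

6⁻¹ ≡ 4 (mod 23) because 6·4 = 24 = 1·23 + 1.
So x ≡ 4·17 = 68 ≡ 22 (mod 23).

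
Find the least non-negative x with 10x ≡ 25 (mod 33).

19

10⁻¹ ≡ 10 (mod 33) because 10·10 = 100 = 3·33 + 1.
So x ≡ 10·25 = 250 ≡ 19 (mod 33).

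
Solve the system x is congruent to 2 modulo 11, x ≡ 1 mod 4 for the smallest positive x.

x ≡ 1 (mod 4) gives x ∈ {1, 5, 9, 13}.
The first of these with x mod 11 = 2 is 13.

13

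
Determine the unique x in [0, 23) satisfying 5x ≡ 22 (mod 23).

9

5⁻¹ ≡ 14 (mod 23) because 5·14 = 70 = 3·23 + 1.
So x ≡ 14·22 = 308 ≡ 9 (mod 23).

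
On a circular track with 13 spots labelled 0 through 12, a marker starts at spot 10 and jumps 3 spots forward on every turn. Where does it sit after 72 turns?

72·3 = 216.
216 mod 13 = 8 (since 16·13 = 208).
(10 + 8) mod 13 = 5.

5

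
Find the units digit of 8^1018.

Last digits of 8^n: 8, 4, 2, 6 (period 4).
1018 leaves remainder 2 on division by 4, so 8^1018 ends in 4.

4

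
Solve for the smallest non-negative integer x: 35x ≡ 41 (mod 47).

The inverse of 35 mod 47 is 43 (since 35·43 = 1505 ≡ 1).
So x ≡ 43·41 = 1763 ≡ 24 (mod 47).

24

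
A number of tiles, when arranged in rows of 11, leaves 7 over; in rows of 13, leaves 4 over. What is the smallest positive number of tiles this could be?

x ≡ 7 (mod 11) gives x ∈ {7, 18, 29, 40, 51, 62, 73, 84, …}.
The first of these with x mod 13 = 4 is 95.

95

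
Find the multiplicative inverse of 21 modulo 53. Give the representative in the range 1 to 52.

21·48 = 1008 = 19·53 + 1, so 21⁻¹ ≡ 48 (mod 53).

48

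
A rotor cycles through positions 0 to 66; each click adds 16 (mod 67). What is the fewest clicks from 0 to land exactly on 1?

21

67 = 4·16 + 3
16 = 5·3 + 1
3 = 3·1 + 0
Back-substituting gives 16·21 ≡ 1 (mod 67).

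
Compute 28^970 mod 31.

Successive squares of 28 mod 31: 28^1≡28, 28^2≡9, 28^4≡19, 28^8≡20, 28^16≡28, 28^32≡9, 28^64≡19, 28^128≡20, 28^256≡28, 28^512≡9.
Since 970 = 2 + 8 + 64 + 128 + 256 + 512 in binary, 28^970 ≡ 9·20·19·20·28·9 ≡ 25 (mod 31).

25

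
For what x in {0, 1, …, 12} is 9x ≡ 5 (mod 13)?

9⁻¹ ≡ 3 (mod 13) because 9·3 = 27 = 2·13 + 1.
So x ≡ 3·5 = 15 ≡ 2 (mod 13).
Check: 9·2 = 18 = 1·13 + 5.

2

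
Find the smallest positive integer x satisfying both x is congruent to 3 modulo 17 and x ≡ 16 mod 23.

292

Since 23·3 ≡ 1 (mod 17), take x = 16 + 23·((3−16)·3 mod 17) = 16 + 23·12 = 292.
Check: 292 mod 17 = 3, 292 mod 23 = 16.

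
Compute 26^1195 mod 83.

68

By repeated squaring mod 83: 26^1≡26, 26^2≡12, 26^4≡61, 26^8≡69, 26^16≡30, 26^32≡70, 26^64≡3, 26^128≡9, 26^256≡81, 26^512≡4, 26^1024≡16.
1195 = 1 + 2 + 8 + 32 + 128 + 1024, so 26^1195 ≡ 26·12·69·70·9·16 ≡ 68 (mod 83).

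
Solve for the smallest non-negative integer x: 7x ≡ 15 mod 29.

27

7⁻¹ ≡ 25 (mod 29) because 7·25 = 175 = 6·29 + 1.
Multiplying both sides by 25: x ≡ 25·15 = 375 ≡ 27 (mod 29).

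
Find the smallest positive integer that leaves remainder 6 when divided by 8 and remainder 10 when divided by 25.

Since 25·1 ≡ 1 (mod 8), take x = 10 + 25·((6−10)·1 mod 8) = 10 + 25·4 = 110.
Check: 110 mod 8 = 6, 110 mod 25 = 10.

110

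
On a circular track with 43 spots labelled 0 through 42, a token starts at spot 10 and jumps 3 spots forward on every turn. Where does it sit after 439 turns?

37

439·3 = 1317.
1317 = 30·43 + 27, so 1317 mod 43 = 27.
(10 + 27) mod 43 = 37.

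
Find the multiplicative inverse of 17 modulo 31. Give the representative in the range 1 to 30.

11

31 = 1·17 + 14
17 = 1·14 + 3
14 = 4·3 + 2
3 = 1·2 + 1
2 = 2·1 + 0
Back-substituting gives 17·11 ≡ 1 (mod 31).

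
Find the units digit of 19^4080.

The units digit of 19^n cycles with period 2: 9, 1, …
4080 mod 2 = 0, so the last digit matches 9^2 = 1.

1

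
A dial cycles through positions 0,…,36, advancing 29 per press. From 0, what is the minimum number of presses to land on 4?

18

The inverse of 29 mod 37 is 23 (since 29·23 = 667 ≡ 1).
So x ≡ 23·4 = 92 ≡ 18 (mod 37).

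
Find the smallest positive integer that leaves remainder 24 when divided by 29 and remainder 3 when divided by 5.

x ≡ 3 (mod 5) gives x ∈ {3, 8, 13, 18, 23, 28, 33, 38, …}.
The first of these with x mod 29 = 24 is 53.

53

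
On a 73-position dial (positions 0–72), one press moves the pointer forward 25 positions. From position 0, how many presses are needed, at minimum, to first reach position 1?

38

25·38 = 950 = 13·73 + 1, so 25⁻¹ ≡ 38 (mod 73).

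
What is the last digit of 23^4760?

Last digits of 3^n: 3, 9, 7, 1 (period 4).
4760 leaves remainder 0 on division by 4, so 23^4760 ends in 1.

1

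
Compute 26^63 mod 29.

Square-and-reduce mod 29: 26^1≡26, 26^2≡9, 26^4≡23, 26^8≡7, 26^16≡20, 26^32≡23.
Since 63 = 1 + 2 + 4 + 8 + 16 + 32 in binary, 26^63 ≡ 26·9·23·7·20·23 ≡ 17 (mod 29).

17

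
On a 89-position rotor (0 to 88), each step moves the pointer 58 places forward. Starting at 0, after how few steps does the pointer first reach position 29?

58⁻¹ ≡ 66 (mod 89) because 58·66 = 3828 = 43·89 + 1.
So x ≡ 66·29 = 1914 ≡ 45 (mod 89).

45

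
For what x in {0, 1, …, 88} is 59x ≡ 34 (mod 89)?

76

The inverse of 59 mod 89 is 86 (since 59·86 = 5074 ≡ 1).
So x ≡ 86·34 = 2924 ≡ 76 (mod 89).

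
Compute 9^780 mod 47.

18

Square-and-reduce mod 47: 9^1≡9, 9^2≡34, 9^4≡28, 9^8≡32, 9^16≡37, 9^32≡6, 9^64≡36, 9^128≡27, 9^256≡24, 9^512≡12.
780 = 4 + 8 + 256 + 512, so 9^780 ≡ 28·32·24·12 ≡ 18 (mod 47).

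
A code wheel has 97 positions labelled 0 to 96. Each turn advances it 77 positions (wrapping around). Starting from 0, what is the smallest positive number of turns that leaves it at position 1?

63

77·63 = 4851 = 50·97 + 1, so 77⁻¹ ≡ 63 (mod 97).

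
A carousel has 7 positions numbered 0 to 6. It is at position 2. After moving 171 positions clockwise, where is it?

171 mod 7 = 3 (since 24·7 = 168).
(2 + 3) mod 7 = 5.

5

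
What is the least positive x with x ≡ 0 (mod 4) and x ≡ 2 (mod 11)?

x ≡ 0 (mod 4) gives x ∈ {0, 4, 8, 12, 16, 20, 24}.
The first of these with x mod 11 = 2 is 24.

24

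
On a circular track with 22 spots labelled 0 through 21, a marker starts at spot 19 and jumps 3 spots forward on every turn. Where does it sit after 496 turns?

496·3 = 1488.
1488 = 67·22 + 14, so 1488 mod 22 = 14.
(19 + 14) mod 22 = 11.

11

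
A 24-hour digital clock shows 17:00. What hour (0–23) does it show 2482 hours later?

3

2482 mod 24 = 10 (since 103·24 = 2472).
(17 + 10) mod 24 = 3.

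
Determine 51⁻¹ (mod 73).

73 = 1·51 + 22
51 = 2·22 + 7
22 = 3·7 + 1
7 = 7·1 + 0
Back-substituting gives 51·63 ≡ 1 (mod 73).

63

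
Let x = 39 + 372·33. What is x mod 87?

372·33 = 12276.
Dividing 12276 by 87 gives quotient 141 and remainder 9.
(39 + 9) mod 87 = 48.

48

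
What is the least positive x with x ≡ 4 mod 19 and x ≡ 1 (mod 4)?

Since 4·5 ≡ 1 (mod 19), take x = 1 + 4·((4−1)·5 mod 19) = 1 + 4·15 = 61.
Check: 61 mod 19 = 4, 61 mod 4 = 1.

61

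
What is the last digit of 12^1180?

6

Last digits of 2^n: 2, 4, 8, 6 (period 4).
1180 leaves remainder 0 on division by 4, so 12^1180 ends in 6.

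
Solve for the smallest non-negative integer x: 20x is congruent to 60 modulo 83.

3

20⁻¹ ≡ 54 (mod 83) because 20·54 = 1080 = 13·83 + 1.
Multiplying both sides by 54: x ≡ 54·60 = 3240 ≡ 3 (mod 83).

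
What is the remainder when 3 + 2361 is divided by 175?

2361 mod 175 = 86 (since 13·175 = 2275).
(3 + 86) mod 175 = 89.

89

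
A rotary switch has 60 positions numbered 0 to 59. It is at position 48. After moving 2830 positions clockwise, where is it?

2830 − 47·60 = 10, so 2830 ≡ 10 (mod 60).
(48 + 10) mod 60 = 58.

58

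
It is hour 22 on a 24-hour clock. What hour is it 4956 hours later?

4956 − 206·24 = 12, so 4956 ≡ 12 (mod 24).
(22 + 12) mod 24 = 10.

10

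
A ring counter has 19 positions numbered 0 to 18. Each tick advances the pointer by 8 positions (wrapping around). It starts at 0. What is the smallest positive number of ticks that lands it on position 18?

7

8⁻¹ ≡ 12 (mod 19) because 8·12 = 96 = 5·19 + 1.
Multiplying both sides by 12: x ≡ 12·18 = 216 ≡ 7 (mod 19).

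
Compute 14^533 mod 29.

14

By repeated squaring mod 29: 14^1≡14, 14^2≡22, 14^4≡20, 14^8≡23, 14^16≡7, 14^32≡20, 14^64≡23, 14^128≡7, 14^256≡20, 14^512≡23.
533 = 1 + 4 + 16 + 512, so 14^533 ≡ 14·20·7·23 ≡ 14 (mod 29).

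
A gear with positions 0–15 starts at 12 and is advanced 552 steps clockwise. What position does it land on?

552 − 34·16 = 8, so 552 ≡ 8 (mod 16).
(12 + 8) mod 16 = 4.

4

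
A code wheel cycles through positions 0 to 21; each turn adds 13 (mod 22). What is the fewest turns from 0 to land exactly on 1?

17

13·17 = 221 = 10·22 + 1, so 13⁻¹ ≡ 17 (mod 22).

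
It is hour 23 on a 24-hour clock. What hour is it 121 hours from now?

121 mod 24 = 1 (since 5·24 = 120).
(23 + 1) mod 24 = 0.

0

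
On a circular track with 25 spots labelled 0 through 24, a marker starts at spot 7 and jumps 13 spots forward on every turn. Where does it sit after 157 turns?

23

157·13 = 2041.
2041 − 81·25 = 16, so 2041 ≡ 16 (mod 25).
(7 + 16) mod 25 = 23.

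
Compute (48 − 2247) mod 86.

2247 − 26·86 = 11, so 2247 ≡ 11 (mod 86).
(48 − 11) mod 86 = 37.

37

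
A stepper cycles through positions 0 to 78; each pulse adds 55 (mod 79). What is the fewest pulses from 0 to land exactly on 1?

23

79 = 1·55 + 24
55 = 2·24 + 7
24 = 3·7 + 3
7 = 2·3 + 1
3 = 3·1 + 0
Back-substituting gives 55·23 ≡ 1 (mod 79).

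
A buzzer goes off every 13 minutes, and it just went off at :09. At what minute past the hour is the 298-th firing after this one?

298·13 = 3874.
3874 mod 60 = 34 (since 64·60 = 3840).
(9 + 34) mod 60 = 43.

43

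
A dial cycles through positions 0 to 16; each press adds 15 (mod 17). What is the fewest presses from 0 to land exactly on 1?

15·8 = 120 = 7·17 + 1, so 15⁻¹ ≡ 8 (mod 17).

8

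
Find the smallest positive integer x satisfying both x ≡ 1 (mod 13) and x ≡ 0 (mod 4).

40

x ≡ 0 (mod 4) gives x ∈ {0, 4, 8, 12, 16, 20, 24, 28, …}.
The first of these with x mod 13 = 1 is 40.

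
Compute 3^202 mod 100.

By repeated squaring mod 100: 3^1≡3, 3^2≡9, 3^4≡81, 3^8≡61, 3^16≡21, 3^32≡41, 3^64≡81, 3^128≡61.
202 = 2 + 8 + 64 + 128, so 3^202 ≡ 9·61·81·61 ≡ 9 (mod 100).

9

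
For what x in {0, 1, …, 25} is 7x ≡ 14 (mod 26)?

2

7⁻¹ ≡ 15 (mod 26) because 7·15 = 105 = 4·26 + 1.
So x ≡ 15·14 = 210 ≡ 2 (mod 26).
Check: 7·2 = 14 = 0·26 + 14.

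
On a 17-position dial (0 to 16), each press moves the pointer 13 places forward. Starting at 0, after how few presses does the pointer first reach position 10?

6

13⁻¹ ≡ 4 (mod 17) because 13·4 = 52 = 3·17 + 1.
Multiplying both sides by 4: x ≡ 4·10 = 40 ≡ 6 (mod 17).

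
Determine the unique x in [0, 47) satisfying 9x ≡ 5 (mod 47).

9⁻¹ ≡ 21 (mod 47) because 9·21 = 189 = 4·47 + 1.
So x ≡ 21·5 = 105 ≡ 11 (mod 47).
Check: 9·11 = 99 = 2·47 + 5.

11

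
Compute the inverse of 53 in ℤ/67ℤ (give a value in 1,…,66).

43

53·43 = 2279 = 34·67 + 1, so 53⁻¹ ≡ 43 (mod 67).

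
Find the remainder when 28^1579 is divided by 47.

By repeated squaring mod 47: 28^1≡28, 28^2≡32, 28^4≡37, 28^8≡6, 28^16≡36, 28^32≡27, 28^64≡24, 28^128≡12, 28^256≡3, 28^512≡9, 28^1024≡34.
Since 1579 = 1 + 2 + 8 + 32 + 512 + 1024 in binary, 28^1579 ≡ 28·32·6·27·9·34 ≡ 8 (mod 47).

8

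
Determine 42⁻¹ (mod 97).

67

42·67 = 2814 = 29·97 + 1, so 42⁻¹ ≡ 67 (mod 97).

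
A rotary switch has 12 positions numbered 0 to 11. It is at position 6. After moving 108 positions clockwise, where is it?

6

108 − 9·12 = 0, so 108 ≡ 0 (mod 12).
(6 + 0) mod 12 = 6.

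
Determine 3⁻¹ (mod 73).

3·49 = 147 = 2·73 + 1, so 3⁻¹ ≡ 49 (mod 73).

49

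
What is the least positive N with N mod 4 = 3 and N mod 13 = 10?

Since 13·1 ≡ 1 (mod 4), take x = 10 + 13·((3−10)·1 mod 4) = 10 + 13·1 = 23.
Check: 23 mod 4 = 3, 23 mod 13 = 10.

23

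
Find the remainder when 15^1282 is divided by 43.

15

Square-and-reduce mod 43: 15^1≡15, 15^2≡10, 15^4≡14, 15^8≡24, 15^16≡17, 15^32≡31, 15^64≡15, 15^128≡10, 15^256≡14, 15^512≡24, 15^1024≡17.
Since 1282 = 2 + 256 + 1024 in binary, 15^1282 ≡ 10·14·17 ≡ 15 (mod 43).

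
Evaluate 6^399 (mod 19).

Successive squares of 6 mod 19: 6^1≡6, 6^2≡17, 6^4≡4, 6^8≡16, 6^16≡9, 6^32≡5, 6^64≡6, 6^128≡17, 6^256≡4.
Since 399 = 1 + 2 + 4 + 8 + 128 + 256 in binary, 6^399 ≡ 6·17·4·16·17·4 ≡ 7 (mod 19).

7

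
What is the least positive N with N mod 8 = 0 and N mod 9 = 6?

24

x ≡ 0 (mod 8) gives x ∈ {0, 8, 16, 24}.
The first of these with x mod 9 = 6 is 24.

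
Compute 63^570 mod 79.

22

By repeated squaring mod 79: 63^1≡63, 63^2≡19, 63^4≡45, 63^8≡50, 63^16≡51, 63^32≡73, 63^64≡36, 63^128≡32, 63^256≡76, 63^512≡9.
570 = 2 + 8 + 16 + 32 + 512, so 63^570 ≡ 19·50·51·73·9 ≡ 22 (mod 79).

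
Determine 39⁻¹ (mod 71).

51

71 = 1·39 + 32
39 = 1·32 + 7
32 = 4·7 + 4
7 = 1·4 + 3
4 = 1·3 + 1
3 = 3·1 + 0
Back-substituting gives 39·51 ≡ 1 (mod 71).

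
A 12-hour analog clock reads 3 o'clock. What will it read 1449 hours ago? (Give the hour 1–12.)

1449 mod 12 = 9 (since 120·12 = 1440).
3 − 9 → 6 on a 12-hour dial.

6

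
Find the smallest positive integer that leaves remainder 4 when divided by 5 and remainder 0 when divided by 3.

Since 3·2 ≡ 1 (mod 5), take x = 0 + 3·((4−0)·2 mod 5) = 0 + 3·3 = 9.
Check: 9 mod 5 = 4, 9 mod 3 = 0.

9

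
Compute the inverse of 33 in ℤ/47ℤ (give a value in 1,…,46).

47 = 1·33 + 14
33 = 2·14 + 5
14 = 2·5 + 4
5 = 1·4 + 1
4 = 4·1 + 0
Back-substituting gives 33·10 ≡ 1 (mod 47).

10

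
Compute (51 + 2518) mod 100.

69

Dividing 2518 by 100 gives quotient 25 and remainder 18.
(51 + 18) mod 100 = 69.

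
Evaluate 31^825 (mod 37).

Square-and-reduce mod 37: 31^1≡31, 31^2≡36, 31^4≡1, 31^8≡1, 31^16≡1, 31^32≡1, 31^64≡1, 31^128≡1, 31^256≡1, 31^512≡1.
Since 825 = 1 + 8 + 16 + 32 + 256 + 512 in binary, 31^825 ≡ 31·1·1·1·1·1 ≡ 31 (mod 37).

31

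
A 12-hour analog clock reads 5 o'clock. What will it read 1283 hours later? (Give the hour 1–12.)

4

Dividing 1283 by 12 gives quotient 106 and remainder 11.
5 + 11 → 4 on a 12-hour dial.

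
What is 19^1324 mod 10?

1

Last digits of 9^n: 9, 1 (period 2).
1324 leaves remainder 0 on division by 2, so 19^1324 ends in 1.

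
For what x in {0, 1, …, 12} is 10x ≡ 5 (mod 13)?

10⁻¹ ≡ 4 (mod 13) because 10·4 = 40 = 3·13 + 1.
Multiplying both sides by 4: x ≡ 4·5 = 20 ≡ 7 (mod 13).

7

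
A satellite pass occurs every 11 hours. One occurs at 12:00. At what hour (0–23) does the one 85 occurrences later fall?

11

85·11 = 935.
935 − 38·24 = 23, so 935 ≡ 23 (mod 24).
(12 + 23) mod 24 = 11.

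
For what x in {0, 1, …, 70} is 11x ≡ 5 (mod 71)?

65

11⁻¹ ≡ 13 (mod 71) because 11·13 = 143 = 2·71 + 1.
Multiplying both sides by 13: x ≡ 13·5 = 65 ≡ 65 (mod 71).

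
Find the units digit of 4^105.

4

Powers of 4 mod 10 repeat with period 2: 4, 6.
105 mod 2 = 1, so the last digit matches 4^1 = 4.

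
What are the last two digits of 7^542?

49

Successive squares of 7 mod 100: 7^1≡7, 7^2≡49, 7^4≡1, 7^8≡1, 7^16≡1, 7^32≡1, 7^64≡1, 7^128≡1, 7^256≡1, 7^512≡1.
Since 542 = 2 + 4 + 8 + 16 + 512 in binary, 7^542 ≡ 49·1·1·1·1 ≡ 49 (mod 100).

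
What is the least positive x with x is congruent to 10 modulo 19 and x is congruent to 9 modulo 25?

409

x ≡ 10 (mod 19) gives x ∈ {10, 29, 48, 67, 86, 105, 124, 143, …}.
The first of these with x mod 25 = 9 is 409.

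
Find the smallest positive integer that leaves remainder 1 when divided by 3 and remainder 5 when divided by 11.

x ≡ 1 (mod 3) gives x ∈ {1, 4, 7, 10, 13, 16}.
The first of these with x mod 11 = 5 is 16.

16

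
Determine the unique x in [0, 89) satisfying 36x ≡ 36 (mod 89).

1

36⁻¹ ≡ 47 (mod 89) because 36·47 = 1692 = 19·89 + 1.
Multiplying both sides by 47: x ≡ 47·36 = 1692 ≡ 1 (mod 89).
Check: 36·1 = 36 = 0·89 + 36.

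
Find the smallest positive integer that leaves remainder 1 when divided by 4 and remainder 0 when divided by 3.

9

Since 3·3 ≡ 1 (mod 4), take x = 0 + 3·((1−0)·3 mod 4) = 0 + 3·3 = 9.
Check: 9 mod 4 = 1, 9 mod 3 = 0.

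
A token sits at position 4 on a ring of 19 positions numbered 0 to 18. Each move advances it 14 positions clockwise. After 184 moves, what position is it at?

184·14 = 2576.
2576 − 135·19 = 11, so 2576 ≡ 11 (mod 19).
(4 + 11) mod 19 = 15.

15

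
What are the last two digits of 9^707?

69

By repeated squaring mod 100: 9^1≡9, 9^2≡81, 9^4≡61, 9^8≡21, 9^16≡41, 9^32≡81, 9^64≡61, 9^128≡21, 9^256≡41, 9^512≡81.
Since 707 = 1 + 2 + 64 + 128 + 512 in binary, 9^707 ≡ 9·81·61·21·81 ≡ 69 (mod 100).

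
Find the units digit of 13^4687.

7

Last digits of 3^n: 3, 9, 7, 1 (period 4).
4687 mod 4 = 3, so the last digit matches 3^3 = 7.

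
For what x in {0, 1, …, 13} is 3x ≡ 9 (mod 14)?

The inverse of 3 mod 14 is 5 (since 3·5 = 15 ≡ 1).
Multiplying both sides by 5: x ≡ 5·9 = 45 ≡ 3 (mod 14).

3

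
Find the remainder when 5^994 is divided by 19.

Square-and-reduce mod 19: 5^1≡5, 5^2≡6, 5^4≡17, 5^8≡4, 5^16≡16, 5^32≡9, 5^64≡5, 5^128≡6, 5^256≡17, 5^512≡4.
Since 994 = 2 + 32 + 64 + 128 + 256 + 512 in binary, 5^994 ≡ 6·9·5·6·17·4 ≡ 17 (mod 19).

17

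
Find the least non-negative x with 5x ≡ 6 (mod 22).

The inverse of 5 mod 22 is 9 (since 5·9 = 45 ≡ 1).
Multiplying both sides by 9: x ≡ 9·6 = 54 ≡ 10 (mod 22).

10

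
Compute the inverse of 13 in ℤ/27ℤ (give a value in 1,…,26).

27 = 2·13 + 1
13 = 13·1 + 0
Back-substituting gives 13·25 ≡ 1 (mod 27).

25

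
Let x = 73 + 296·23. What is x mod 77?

28

296·23 = 6808.
6808 mod 77 = 32 (since 88·77 = 6776).
(73 + 32) mod 77 = 28.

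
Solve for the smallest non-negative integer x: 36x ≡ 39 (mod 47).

5

36⁻¹ ≡ 17 (mod 47) because 36·17 = 612 = 13·47 + 1.
So x ≡ 17·39 = 663 ≡ 5 (mod 47).
Check: 36·5 = 180 = 3·47 + 39.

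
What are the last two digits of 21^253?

By repeated squaring mod 100: 21^1≡21, 21^2≡41, 21^4≡81, 21^8≡61, 21^16≡21, 21^32≡41, 21^64≡81, 21^128≡61.
Since 253 = 1 + 4 + 8 + 16 + 32 + 64 + 128 in binary, 21^253 ≡ 21·81·61·21·41·81·61 ≡ 61 (mod 100).

61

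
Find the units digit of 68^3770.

The units digit of 68^n cycles with period 4: 8, 4, 2, 6, …
3770 mod 4 = 2, so the last digit matches 8^2 = 4.

4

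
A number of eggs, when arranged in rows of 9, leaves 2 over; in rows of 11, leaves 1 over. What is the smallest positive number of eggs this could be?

56

Since 11·5 ≡ 1 (mod 9), take x = 1 + 11·((2−1)·5 mod 9) = 1 + 11·5 = 56.
Check: 56 mod 9 = 2, 56 mod 11 = 1.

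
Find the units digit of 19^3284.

Last digits of 9^n: 9, 1 (period 2).
3284 leaves remainder 0 on division by 2, so 19^3284 ends in 1.

1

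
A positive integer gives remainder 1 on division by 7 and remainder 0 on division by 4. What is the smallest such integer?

x ≡ 0 (mod 4) gives x ∈ {0, 4, 8}.
The first of these with x mod 7 = 1 is 8.

8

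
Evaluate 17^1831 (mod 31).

17

Successive squares of 17 mod 31: 17^1≡17, 17^2≡10, 17^4≡7, 17^8≡18, 17^16≡14, 17^32≡10, 17^64≡7, 17^128≡18, 17^256≡14, 17^512≡10, 17^1024≡7.
Since 1831 = 1 + 2 + 4 + 32 + 256 + 512 + 1024 in binary, 17^1831 ≡ 17·10·7·10·14·10·7 ≡ 17 (mod 31).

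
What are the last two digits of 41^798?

By repeated squaring mod 100: 41^1≡41, 41^2≡81, 41^4≡61, 41^8≡21, 41^16≡41, 41^32≡81, 41^64≡61, 41^128≡21, 41^256≡41, 41^512≡81.
Since 798 = 2 + 4 + 8 + 16 + 256 + 512 in binary, 41^798 ≡ 81·61·21·41·41·81 ≡ 21 (mod 100).

21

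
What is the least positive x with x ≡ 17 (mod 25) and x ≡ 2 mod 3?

17

x ≡ 2 (mod 3) gives x ∈ {2, 5, 8, 11, 14, 17}.
The first of these with x mod 25 = 17 is 17.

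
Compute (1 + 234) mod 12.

Dividing 234 by 12 gives quotient 19 and remainder 6.
(1 + 6) mod 12 = 7.

7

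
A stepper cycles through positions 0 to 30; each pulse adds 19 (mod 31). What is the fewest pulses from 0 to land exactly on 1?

18

19·18 = 342 = 11·31 + 1, so 19⁻¹ ≡ 18 (mod 31).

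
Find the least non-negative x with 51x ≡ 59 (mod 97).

51⁻¹ ≡ 78 (mod 97) because 51·78 = 3978 = 41·97 + 1.
Multiplying both sides by 78: x ≡ 78·59 = 4602 ≡ 43 (mod 97).

43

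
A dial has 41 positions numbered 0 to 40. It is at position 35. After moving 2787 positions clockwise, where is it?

2787 − 67·41 = 40, so 2787 ≡ 40 (mod 41).
(35 + 40) mod 41 = 34.

34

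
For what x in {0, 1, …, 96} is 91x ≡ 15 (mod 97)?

91⁻¹ ≡ 16 (mod 97) because 91·16 = 1456 = 15·97 + 1.
Multiplying both sides by 16: x ≡ 16·15 = 240 ≡ 46 (mod 97).

46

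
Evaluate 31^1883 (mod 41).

25

By repeated squaring mod 41: 31^1≡31, 31^2≡18, 31^4≡37, 31^8≡16, 31^16≡10, 31^32≡18, 31^64≡37, 31^128≡16, 31^256≡10, 31^512≡18, 31^1024≡37.
Since 1883 = 1 + 2 + 8 + 16 + 64 + 256 + 512 + 1024 in binary, 31^1883 ≡ 31·18·16·10·37·10·18·37 ≡ 25 (mod 41).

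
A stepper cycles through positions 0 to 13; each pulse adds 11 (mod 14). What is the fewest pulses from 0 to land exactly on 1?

9

14 = 1·11 + 3
11 = 3·3 + 2
3 = 1·2 + 1
2 = 2·1 + 0
Back-substituting gives 11·9 ≡ 1 (mod 14).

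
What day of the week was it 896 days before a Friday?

Friday

896 − 128·7 = 0, so 896 ≡ 0 (mod 7).
Friday − 0 days → Friday.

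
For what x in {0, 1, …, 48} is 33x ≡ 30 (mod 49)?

41

33⁻¹ ≡ 3 (mod 49) because 33·3 = 99 = 2·49 + 1.
Multiplying both sides by 3: x ≡ 3·30 = 90 ≡ 41 (mod 49).
Check: 33·41 = 1353 = 27·49 + 30.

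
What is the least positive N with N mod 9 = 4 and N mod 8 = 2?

x ≡ 2 (mod 8) gives x ∈ {2, 10, 18, 26, 34, 42, 50, 58}.
The first of these with x mod 9 = 4 is 58.

58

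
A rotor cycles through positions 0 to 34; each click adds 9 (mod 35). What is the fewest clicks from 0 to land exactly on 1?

35 = 3·9 + 8
9 = 1·8 + 1
8 = 8·1 + 0
Back-substituting gives 9·4 ≡ 1 (mod 35).

4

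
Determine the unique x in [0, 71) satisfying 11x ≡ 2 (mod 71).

The inverse of 11 mod 71 is 13 (since 11·13 = 143 ≡ 1).
Multiplying both sides by 13: x ≡ 13·2 = 26 ≡ 26 (mod 71).

26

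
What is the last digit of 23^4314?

9

Powers of 3 mod 10 repeat with period 4: 3, 9, 7, 1.
4314 mod 4 = 2, so the last digit matches 3^2 = 9.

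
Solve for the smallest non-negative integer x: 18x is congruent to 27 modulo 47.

18⁻¹ ≡ 34 (mod 47) because 18·34 = 612 = 13·47 + 1.
So x ≡ 34·27 = 918 ≡ 25 (mod 47).

25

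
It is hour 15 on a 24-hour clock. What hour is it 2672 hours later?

Dividing 2672 by 24 gives quotient 111 and remainder 8.
(15 + 8) mod 24 = 23.

23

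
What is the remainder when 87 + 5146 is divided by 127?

Dividing 5146 by 127 gives quotient 40 and remainder 66.
(87 + 66) mod 127 = 26.

26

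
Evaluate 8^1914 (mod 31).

Square-and-reduce mod 31: 8^1≡8, 8^2≡2, 8^4≡4, 8^8≡16, 8^16≡8, 8^32≡2, 8^64≡4, 8^128≡16, 8^256≡8, 8^512≡2, 8^1024≡4.
Since 1914 = 2 + 8 + 16 + 32 + 64 + 256 + 512 + 1024 in binary, 8^1914 ≡ 2·16·8·2·4·8·2·4 ≡ 4 (mod 31).

4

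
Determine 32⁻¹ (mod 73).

16

32·16 = 512 = 7·73 + 1, so 32⁻¹ ≡ 16 (mod 73).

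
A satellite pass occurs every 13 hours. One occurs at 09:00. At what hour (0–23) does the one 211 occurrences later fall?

211·13 = 2743.
2743 − 114·24 = 7, so 2743 ≡ 7 (mod 24).
(9 + 7) mod 24 = 16.

16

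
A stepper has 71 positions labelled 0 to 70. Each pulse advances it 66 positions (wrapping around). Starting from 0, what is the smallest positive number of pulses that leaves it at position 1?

14

71 = 1·66 + 5
66 = 13·5 + 1
5 = 5·1 + 0
Back-substituting gives 66·14 ≡ 1 (mod 71).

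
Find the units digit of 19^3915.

Last digits of 9^n: 9, 1 (period 2).
3915 leaves remainder 1 on division by 2, so 19^3915 ends in 9.

9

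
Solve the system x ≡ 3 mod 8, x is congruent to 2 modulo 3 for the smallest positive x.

x ≡ 2 (mod 3) gives x ∈ {2, 5, 8, 11}.
The first of these with x mod 8 = 3 is 11.

11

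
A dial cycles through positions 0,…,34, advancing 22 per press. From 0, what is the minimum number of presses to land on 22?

1

22⁻¹ ≡ 8 (mod 35) because 22·8 = 176 = 5·35 + 1.
So x ≡ 8·22 = 176 ≡ 1 (mod 35).
Check: 22·1 = 22 = 0·35 + 22.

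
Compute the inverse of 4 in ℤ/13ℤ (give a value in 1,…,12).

10

4·10 = 40 = 3·13 + 1, so 4⁻¹ ≡ 10 (mod 13).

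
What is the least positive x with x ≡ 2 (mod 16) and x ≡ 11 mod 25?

x ≡ 2 (mod 16) gives x ∈ {2, 18, 34, 50, 66, 82, 98, 114, …}.
The first of these with x mod 25 = 11 is 386.

386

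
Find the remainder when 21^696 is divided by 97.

22

By repeated squaring mod 97: 21^1≡21, 21^2≡53, 21^4≡93, 21^8≡16, 21^16≡62, 21^32≡61, 21^64≡35, 21^128≡61, 21^256≡35, 21^512≡61.
Since 696 = 8 + 16 + 32 + 128 + 512 in binary, 21^696 ≡ 16·62·61·61·61 ≡ 22 (mod 97).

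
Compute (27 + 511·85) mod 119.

511·85 = 43435.
Dividing 43435 by 119 gives quotient 365 and remainder 0.
(27 + 0) mod 119 = 27.

27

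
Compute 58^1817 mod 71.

Successive squares of 58 mod 71: 58^1≡58, 58^2≡27, 58^4≡19, 58^8≡6, 58^16≡36, 58^32≡18, 58^64≡40, 58^128≡38, 58^256≡24, 58^512≡8, 58^1024≡64.
1817 = 1 + 8 + 16 + 256 + 512 + 1024, so 58^1817 ≡ 58·6·36·24·8·64 ≡ 18 (mod 71).

18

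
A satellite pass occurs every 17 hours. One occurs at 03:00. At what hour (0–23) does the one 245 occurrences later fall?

245·17 = 4165.
4165 − 173·24 = 13, so 4165 ≡ 13 (mod 24).
(3 + 13) mod 24 = 16.

16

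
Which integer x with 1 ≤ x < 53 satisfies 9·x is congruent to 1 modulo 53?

6

9·6 = 54 = 1·53 + 1, so 9⁻¹ ≡ 6 (mod 53).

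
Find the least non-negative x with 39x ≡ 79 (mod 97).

7

The inverse of 39 mod 97 is 5 (since 39·5 = 195 ≡ 1).
So x ≡ 5·79 = 395 ≡ 7 (mod 97).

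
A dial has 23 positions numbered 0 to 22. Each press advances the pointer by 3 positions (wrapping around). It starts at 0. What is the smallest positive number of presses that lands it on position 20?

22

The inverse of 3 mod 23 is 8 (since 3·8 = 24 ≡ 1).
Multiplying both sides by 8: x ≡ 8·20 = 160 ≡ 22 (mod 23).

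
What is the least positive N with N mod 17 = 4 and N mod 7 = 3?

Since 7·5 ≡ 1 (mod 17), take x = 3 + 7·((4−3)·5 mod 17) = 3 + 7·5 = 38.
Check: 38 mod 17 = 4, 38 mod 7 = 3.

38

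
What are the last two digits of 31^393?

Successive squares of 31 mod 100: 31^1≡31, 31^2≡61, 31^4≡21, 31^8≡41, 31^16≡81, 31^32≡61, 31^64≡21, 31^128≡41, 31^256≡81.
Since 393 = 1 + 8 + 128 + 256 in binary, 31^393 ≡ 31·41·41·81 ≡ 91 (mod 100).

91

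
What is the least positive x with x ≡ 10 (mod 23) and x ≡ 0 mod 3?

Since 3·8 ≡ 1 (mod 23), take x = 0 + 3·((10−0)·8 mod 23) = 0 + 3·11 = 33.
Check: 33 mod 23 = 10, 33 mod 3 = 0.

33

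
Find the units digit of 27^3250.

9

The units digit of 27^n cycles with period 4: 7, 9, 3, 1, …
3250 leaves remainder 2 on division by 4, so 27^3250 ends in 9.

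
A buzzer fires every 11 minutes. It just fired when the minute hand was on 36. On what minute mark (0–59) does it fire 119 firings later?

119·11 = 1309.
1309 mod 60 = 49 (since 21·60 = 1260).
(36 + 49) mod 60 = 25.

25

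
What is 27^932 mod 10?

The units digit of 27^n cycles with period 4: 7, 9, 3, 1, …
932 mod 4 = 0, so the last digit matches 7^4 = 1.

1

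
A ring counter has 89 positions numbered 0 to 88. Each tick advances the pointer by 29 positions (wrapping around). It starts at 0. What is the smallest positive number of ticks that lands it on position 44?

The inverse of 29 mod 89 is 43 (since 29·43 = 1247 ≡ 1).
Multiplying both sides by 43: x ≡ 43·44 = 1892 ≡ 23 (mod 89).
Check: 29·23 = 667 = 7·89 + 44.

23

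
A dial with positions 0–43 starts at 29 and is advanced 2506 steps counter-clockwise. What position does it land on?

31

2506 − 56·44 = 42, so 2506 ≡ 42 (mod 44).
(29 − 42) mod 44 = 31.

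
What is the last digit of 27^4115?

Powers of 7 mod 10 repeat with period 4: 7, 9, 3, 1.
4115 mod 4 = 3, so the last digit matches 7^3 = 3.

3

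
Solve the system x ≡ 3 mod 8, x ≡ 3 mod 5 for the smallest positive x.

3

Since 5·5 ≡ 1 (mod 8), take x = 3 + 5·((3−3)·5 mod 8) = 3 + 5·0 = 3.
Check: 3 mod 8 = 3, 3 mod 5 = 3.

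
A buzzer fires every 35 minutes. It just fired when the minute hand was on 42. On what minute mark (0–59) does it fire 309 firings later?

57

309·35 = 10815.
10815 mod 60 = 15 (since 180·60 = 10800).
(42 + 15) mod 60 = 57.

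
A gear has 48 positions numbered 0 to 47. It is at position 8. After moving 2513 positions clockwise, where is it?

25

2513 = 52·48 + 17, so 2513 mod 48 = 17.
(8 + 17) mod 48 = 25.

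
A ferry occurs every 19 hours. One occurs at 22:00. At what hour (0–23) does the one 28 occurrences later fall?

2

28·19 = 532.
532 − 22·24 = 4, so 532 ≡ 4 (mod 24).
(22 + 4) mod 24 = 2.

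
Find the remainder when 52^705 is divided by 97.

52

By repeated squaring mod 97: 52^1≡52, 52^2≡85, 52^4≡47, 52^8≡75, 52^16≡96, 52^32≡1, 52^64≡1, 52^128≡1, 52^256≡1, 52^512≡1.
705 = 1 + 64 + 128 + 512, so 52^705 ≡ 52·1·1·1 ≡ 52 (mod 97).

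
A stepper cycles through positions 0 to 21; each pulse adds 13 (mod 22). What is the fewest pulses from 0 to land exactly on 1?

13·17 = 221 = 10·22 + 1, so 13⁻¹ ≡ 17 (mod 22).

17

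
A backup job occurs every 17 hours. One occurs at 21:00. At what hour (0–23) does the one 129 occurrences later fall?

6

129·17 = 2193.
Dividing 2193 by 24 gives quotient 91 and remainder 9.
(21 + 9) mod 24 = 6.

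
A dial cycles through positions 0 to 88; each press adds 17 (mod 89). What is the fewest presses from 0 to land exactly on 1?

21

89 = 5·17 + 4
17 = 4·4 + 1
4 = 4·1 + 0
Back-substituting gives 17·21 ≡ 1 (mod 89).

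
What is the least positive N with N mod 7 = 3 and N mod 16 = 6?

38

x ≡ 3 (mod 7) gives x ∈ {3, 10, 17, 24, 31, 38}.
The first of these with x mod 16 = 6 is 38.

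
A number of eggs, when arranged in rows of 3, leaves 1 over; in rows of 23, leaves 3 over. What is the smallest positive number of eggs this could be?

49

x ≡ 1 (mod 3) gives x ∈ {1, 4, 7, 10, 13, 16, 19, 22, …}.
The first of these with x mod 23 = 3 is 49.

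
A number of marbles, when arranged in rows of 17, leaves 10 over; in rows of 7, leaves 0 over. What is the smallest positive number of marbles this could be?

x ≡ 0 (mod 7) gives x ∈ {0, 7, 14, 21, 28, 35, 42, 49, …}.
The first of these with x mod 17 = 10 is 112.

112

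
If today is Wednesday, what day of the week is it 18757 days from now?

Dividing 18757 by 7 gives quotient 2679 and remainder 4.
Wednesday + 4 days → Sunday.

Sunday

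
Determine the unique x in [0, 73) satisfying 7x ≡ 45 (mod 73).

The inverse of 7 mod 73 is 21 (since 7·21 = 147 ≡ 1).
So x ≡ 21·45 = 945 ≡ 69 (mod 73).

69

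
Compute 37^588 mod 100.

21

Successive squares of 37 mod 100: 37^1≡37, 37^2≡69, 37^4≡61, 37^8≡21, 37^16≡41, 37^32≡81, 37^64≡61, 37^128≡21, 37^256≡41, 37^512≡81.
588 = 4 + 8 + 64 + 512, so 37^588 ≡ 61·21·61·81 ≡ 21 (mod 100).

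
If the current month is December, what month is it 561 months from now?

September

561 mod 12 = 9 (since 46·12 = 552).
December + 9 months → September.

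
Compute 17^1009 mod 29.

17

Square-and-reduce mod 29: 17^1≡17, 17^2≡28, 17^4≡1, 17^8≡1, 17^16≡1, 17^32≡1, 17^64≡1, 17^128≡1, 17^256≡1, 17^512≡1.
1009 = 1 + 16 + 32 + 64 + 128 + 256 + 512, so 17^1009 ≡ 17·1·1·1·1·1·1 ≡ 17 (mod 29).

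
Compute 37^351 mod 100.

13

Successive squares of 37 mod 100: 37^1≡37, 37^2≡69, 37^4≡61, 37^8≡21, 37^16≡41, 37^32≡81, 37^64≡61, 37^128≡21, 37^256≡41.
351 = 1 + 2 + 4 + 8 + 16 + 64 + 256, so 37^351 ≡ 37·69·61·21·41·61·41 ≡ 13 (mod 100).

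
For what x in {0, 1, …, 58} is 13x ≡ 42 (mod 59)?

35

13⁻¹ ≡ 50 (mod 59) because 13·50 = 650 = 11·59 + 1.
Multiplying both sides by 50: x ≡ 50·42 = 2100 ≡ 35 (mod 59).
Check: 13·35 = 455 = 7·59 + 42.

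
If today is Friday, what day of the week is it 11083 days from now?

Sunday

11083 = 1583·7 + 2, so 11083 mod 7 = 2.
Friday + 2 days → Sunday.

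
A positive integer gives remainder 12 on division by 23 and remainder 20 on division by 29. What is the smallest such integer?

Since 29·4 ≡ 1 (mod 23), take x = 20 + 29·((12−20)·4 mod 23) = 20 + 29·14 = 426.
Check: 426 mod 23 = 12, 426 mod 29 = 20.

426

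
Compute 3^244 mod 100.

81

Successive squares of 3 mod 100: 3^1≡3, 3^2≡9, 3^4≡81, 3^8≡61, 3^16≡21, 3^32≡41, 3^64≡81, 3^128≡61.
244 = 4 + 16 + 32 + 64 + 128, so 3^244 ≡ 81·21·41·81·61 ≡ 81 (mod 100).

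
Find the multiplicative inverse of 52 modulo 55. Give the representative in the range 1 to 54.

55 = 1·52 + 3
52 = 17·3 + 1
3 = 3·1 + 0
Back-substituting gives 52·18 ≡ 1 (mod 55).

18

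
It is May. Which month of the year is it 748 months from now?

September

748 mod 12 = 4 (since 62·12 = 744).
May + 4 months → September.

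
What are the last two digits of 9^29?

89

By repeated squaring mod 100: 9^1≡9, 9^2≡81, 9^4≡61, 9^8≡21, 9^16≡41.
29 = 1 + 4 + 8 + 16, so 9^29 ≡ 9·61·21·41 ≡ 89 (mod 100).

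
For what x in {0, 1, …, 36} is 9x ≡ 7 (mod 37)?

9

The inverse of 9 mod 37 is 33 (since 9·33 = 297 ≡ 1).
So x ≡ 33·7 = 231 ≡ 9 (mod 37).
Check: 9·9 = 81 = 2·37 + 7.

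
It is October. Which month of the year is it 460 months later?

Dividing 460 by 12 gives quotient 38 and remainder 4.
October + 4 months → February.

February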